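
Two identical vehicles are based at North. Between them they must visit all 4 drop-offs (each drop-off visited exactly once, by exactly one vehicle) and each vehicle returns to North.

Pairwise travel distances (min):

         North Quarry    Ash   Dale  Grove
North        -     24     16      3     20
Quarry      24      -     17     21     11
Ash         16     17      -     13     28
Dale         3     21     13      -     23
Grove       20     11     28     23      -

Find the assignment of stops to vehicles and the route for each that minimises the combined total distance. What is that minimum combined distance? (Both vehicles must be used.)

Try each way of splitting the stops between the two vehicles (each non-empty) and, for each split, find the best tour for each vehicle:
  {Quarry} + {Ash, Dale, Grove}: 48 + 64 = 112
  {Ash} + {Quarry, Dale, Grove}: 32 + 55 = 87
  {Quarry, Ash} + {Dale, Grove}: 57 + 46 = 103
  {Dale} + {Quarry, Ash, Grove}: 6 + 64 = 70
  {Quarry, Dale} + {Ash, Grove}: 48 + 64 = 112
  {Ash, Dale} + {Quarry, Grove}: 32 + 55 = 87
  … (7 splits in total)
Best: vehicle 1 North → Dale → North = 6; vehicle 2 North → Ash → Quarry → Grove → North = 64; combined 70.

Minimum combined distance: 70 min.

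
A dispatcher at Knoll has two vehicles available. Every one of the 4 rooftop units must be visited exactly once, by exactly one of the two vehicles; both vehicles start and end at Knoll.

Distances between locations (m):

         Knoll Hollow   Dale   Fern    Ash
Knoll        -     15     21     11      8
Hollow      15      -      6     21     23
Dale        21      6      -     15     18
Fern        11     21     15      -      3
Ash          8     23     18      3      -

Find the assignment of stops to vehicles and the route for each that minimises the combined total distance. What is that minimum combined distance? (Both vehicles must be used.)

Try each way of splitting the stops between the two vehicles (each non-empty) and, for each split, find the best tour for each vehicle:
  {Hollow} + {Dale, Fern, Ash}: 30 + 47 = 77
  {Dale} + {Hollow, Fern, Ash}: 42 + 47 = 89
  {Hollow, Dale} + {Fern, Ash}: 42 + 22 = 64
  {Fern} + {Hollow, Dale, Ash}: 22 + 47 = 69
  {Hollow, Fern} + {Dale, Ash}: 47 + 47 = 94
  {Dale, Fern} + {Hollow, Ash}: 47 + 46 = 93
  … (7 splits in total)
  {Hollow, Dale, Fern} + {Ash}: 47 + 16 = 63  ← best
Best: vehicle 1 Knoll → Hollow → Dale → Fern → Knoll = 47; vehicle 2 Knoll → Ash → Knoll = 16; combined 63.

Minimum combined distance: 63 m.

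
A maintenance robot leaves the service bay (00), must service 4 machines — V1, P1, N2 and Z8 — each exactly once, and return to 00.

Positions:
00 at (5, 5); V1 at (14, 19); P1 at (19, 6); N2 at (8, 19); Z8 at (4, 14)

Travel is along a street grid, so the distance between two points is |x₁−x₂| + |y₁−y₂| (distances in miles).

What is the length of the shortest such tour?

58 miles — the shortest possible round trip.

00 - V1 - P1 - N2 - Z8 - 00: 23+18+24+9+10 = 84
00 - V1 - P1 - Z8 - N2 - 00: 23+18+23+9+17 = 90
00 - V1 - N2 - P1 - Z8 - 00: 23+6+24+23+10 = 86
00 - V1 - N2 - Z8 - P1 - 00: 23+6+9+23+15 = 76
00 - V1 - Z8 - P1 - N2 - 00: 23+15+23+24+17 = 102
00 - V1 - Z8 - N2 - P1 - 00: 23+15+9+24+15 = 86
00 - P1 - V1 - N2 - Z8 - 00: 15+18+6+9+10 = 58
00 - P1 - V1 - Z8 - N2 - 00: 15+18+15+9+17 = 74
00 - P1 - N2 - V1 - Z8 - 00: 15+24+6+15+10 = 70
00 - P1 - Z8 - V1 - N2 - 00: 15+23+15+6+17 = 76
00 - N2 - V1 - P1 - Z8 - 00: 17+6+18+23+10 = 74
00 - N2 - P1 - V1 - Z8 - 00: 17+24+18+15+10 = 84
The minimum is 58.
One optimal route: 00 → P1 → V1 → N2 → Z8 → 00 (or its reverse).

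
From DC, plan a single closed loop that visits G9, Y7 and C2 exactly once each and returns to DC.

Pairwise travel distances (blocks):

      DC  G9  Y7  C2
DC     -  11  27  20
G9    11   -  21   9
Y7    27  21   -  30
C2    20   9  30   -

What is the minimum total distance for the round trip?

Shortest round trip = 77 blocks.

DC - G9 - Y7 - C2 - DC: 11+21+30+20 = 82
DC - G9 - C2 - Y7 - DC: 11+9+30+27 = 77
DC - Y7 - G9 - C2 - DC: 27+21+9+20 = 77
The minimum is 77.
One optimal route: DC → G9 → C2 → Y7 → DC (or its reverse).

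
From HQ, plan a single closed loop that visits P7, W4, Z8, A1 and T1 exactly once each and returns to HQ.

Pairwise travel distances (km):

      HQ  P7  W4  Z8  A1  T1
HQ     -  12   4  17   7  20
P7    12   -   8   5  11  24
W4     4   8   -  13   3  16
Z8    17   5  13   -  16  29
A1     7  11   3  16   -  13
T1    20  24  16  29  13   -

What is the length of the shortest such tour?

There are 60 distinct closed tours to check (reversals are equivalent).
HQ-P7-W4-Z8-A1-T1-HQ: 12+8+13+16+13+20 = 82
HQ-P7-W4-Z8-T1-A1-HQ: 12+8+13+29+13+7 = 82
HQ-P7-W4-A1-Z8-T1-HQ: 12+8+3+16+29+20 = 88
HQ-P7-W4-A1-T1-Z8-HQ: 12+8+3+13+29+17 = 82
HQ-P7-W4-T1-Z8-A1-HQ: 12+8+16+29+16+7 = 88
HQ-P7-W4-T1-A1-Z8-HQ: 12+8+16+13+16+17 = 82
HQ-P7-Z8-W4-A1-T1-HQ: 12+5+13+3+13+20 = 66
HQ-P7-Z8-W4-T1-A1-HQ: 12+5+13+16+13+7 = 66
HQ-P7-Z8-A1-W4-T1-HQ: 12+5+16+3+16+20 = 72
HQ-P7-Z8-A1-T1-W4-HQ: 12+5+16+13+16+4 = 66
HQ-P7-Z8-T1-W4-A1-HQ: 12+5+29+16+3+7 = 72
HQ-P7-Z8-T1-A1-W4-HQ: 12+5+29+13+3+4 = 66
HQ-P7-A1-W4-Z8-T1-HQ: 12+11+3+13+29+20 = 88
HQ-P7-A1-W4-T1-Z8-HQ: 12+11+3+16+29+17 = 88
… (46 more)
The minimum is 66.
One optimal route: HQ → P7 → Z8 → W4 → A1 → T1 → HQ (or its reverse).

Minimum total distance: 66 km.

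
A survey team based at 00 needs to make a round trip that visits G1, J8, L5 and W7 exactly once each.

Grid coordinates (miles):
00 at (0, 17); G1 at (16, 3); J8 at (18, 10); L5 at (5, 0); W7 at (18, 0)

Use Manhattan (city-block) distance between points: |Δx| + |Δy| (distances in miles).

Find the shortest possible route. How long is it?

74 miles — the shortest possible round trip.

00-G1-J8-L5-W7-00: 30+9+23+13+35 = 110
00-G1-J8-W7-L5-00: 30+9+10+13+22 = 84
00-G1-L5-J8-W7-00: 30+14+23+10+35 = 112
00-G1-L5-W7-J8-00: 30+14+13+10+25 = 92
00-G1-W7-J8-L5-00: 30+5+10+23+22 = 90
00-G1-W7-L5-J8-00: 30+5+13+23+25 = 96
00-J8-G1-L5-W7-00: 25+9+14+13+35 = 96
00-J8-G1-W7-L5-00: 25+9+5+13+22 = 74
00-J8-L5-G1-W7-00: 25+23+14+5+35 = 102
00-J8-W7-G1-L5-00: 25+10+5+14+22 = 76
00-L5-G1-J8-W7-00: 22+14+9+10+35 = 90
00-L5-J8-G1-W7-00: 22+23+9+5+35 = 94
The minimum is 74.
One optimal route: 00 → J8 → G1 → W7 → L5 → 00 (or its reverse).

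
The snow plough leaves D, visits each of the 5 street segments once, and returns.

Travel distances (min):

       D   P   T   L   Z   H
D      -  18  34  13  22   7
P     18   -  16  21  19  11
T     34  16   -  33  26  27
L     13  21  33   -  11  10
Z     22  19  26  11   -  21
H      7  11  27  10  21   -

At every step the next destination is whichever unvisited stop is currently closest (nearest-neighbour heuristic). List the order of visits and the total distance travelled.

At D the remaining stops are H 7, L 13, P 18, Z 22, T 34; go to H.
At H the remaining stops are L 10, P 11, Z 21, T 27; go to L.
At L the remaining stops are Z 11, P 21, T 33; go to Z.
At Z the remaining stops are P 19, T 26; go to P.
At P the remaining stops are T 16; go to T.
Return T→D: 34.
Total = 7 + 10 + 11 + 19 + 16 + 34 = 97.

Nearest-neighbour total = 97 min; route D → H → L → Z → P → T → D.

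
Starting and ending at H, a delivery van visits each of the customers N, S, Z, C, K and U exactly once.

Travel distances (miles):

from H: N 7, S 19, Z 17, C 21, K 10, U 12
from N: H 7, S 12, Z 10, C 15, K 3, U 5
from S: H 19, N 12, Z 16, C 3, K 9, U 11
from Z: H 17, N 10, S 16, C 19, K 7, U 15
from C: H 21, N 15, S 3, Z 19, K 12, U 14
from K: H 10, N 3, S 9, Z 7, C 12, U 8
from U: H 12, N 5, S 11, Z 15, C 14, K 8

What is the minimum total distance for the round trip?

62 miles — the shortest possible round trip.

With 6 stops there are 6!/2 = 360 distinct round trips (a route and its reverse cost the same).
H→N→S→Z→C→K→U→H: 7+12+16+19+12+8+12 = 86
H→N→S→Z→C→U→K→H: 7+12+16+19+14+8+10 = 86
H→N→S→Z→K→C→U→H: 7+12+16+7+12+14+12 = 80
H→N→S→Z→K→U→C→H: 7+12+16+7+8+14+21 = 85
H→N→S→Z→U→C→K→H: 7+12+16+15+14+12+10 = 86
H→N→S→Z→U→K→C→H: 7+12+16+15+8+12+21 = 91
H→N→S→C→Z→K→U→H: 7+12+3+19+7+8+12 = 68
H→N→S→C→Z→U→K→H: 7+12+3+19+15+8+10 = 74
… (352 more)
H→N→Z→K→S→C→U→H: 7+10+7+9+3+14+12 = 62  ← best
The minimum is 62.
One optimal route: H → N → Z → K → S → C → U → H (or its reverse).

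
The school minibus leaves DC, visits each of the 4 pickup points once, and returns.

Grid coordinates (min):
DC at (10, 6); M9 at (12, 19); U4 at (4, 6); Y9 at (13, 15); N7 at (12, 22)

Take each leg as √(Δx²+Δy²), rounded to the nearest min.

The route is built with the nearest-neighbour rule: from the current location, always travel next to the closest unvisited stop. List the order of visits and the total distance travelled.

42 min along DC → U4 → Y9 → M9 → N7 → DC.

From DC: distances to unvisited — U4=6, Y9=9, M9=13, N7=16. Nearest is U4 (6).
From U4: distances to unvisited — Y9=13, M9=15, N7=18. Nearest is Y9 (13).
From Y9: distances to unvisited — M9=4, N7=7. Nearest is M9 (4).
From M9: distances to unvisited — N7=3. Nearest is N7 (3).
Return N7→DC: 16.
Total = 6 + 13 + 4 + 3 + 16 = 42.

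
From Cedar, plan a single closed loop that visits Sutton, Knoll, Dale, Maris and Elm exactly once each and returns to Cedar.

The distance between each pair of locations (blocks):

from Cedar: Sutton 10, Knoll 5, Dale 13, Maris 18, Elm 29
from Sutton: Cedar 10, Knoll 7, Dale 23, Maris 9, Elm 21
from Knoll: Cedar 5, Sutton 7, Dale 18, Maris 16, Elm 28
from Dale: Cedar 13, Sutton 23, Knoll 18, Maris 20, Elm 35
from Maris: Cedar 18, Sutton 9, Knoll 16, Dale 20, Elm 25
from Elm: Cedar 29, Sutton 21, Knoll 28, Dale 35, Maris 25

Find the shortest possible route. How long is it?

There are 60 distinct closed tours to check (reversals are equivalent).
Cedar-Sutton-Knoll-Dale-Maris-Elm-Cedar: 10+7+18+20+25+29 = 109
Cedar-Sutton-Knoll-Dale-Elm-Maris-Cedar: 10+7+18+35+25+18 = 113
Cedar-Sutton-Knoll-Maris-Dale-Elm-Cedar: 10+7+16+20+35+29 = 117
Cedar-Sutton-Knoll-Maris-Elm-Dale-Cedar: 10+7+16+25+35+13 = 106
Cedar-Sutton-Knoll-Elm-Dale-Maris-Cedar: 10+7+28+35+20+18 = 118
Cedar-Sutton-Knoll-Elm-Maris-Dale-Cedar: 10+7+28+25+20+13 = 103
Cedar-Sutton-Dale-Knoll-Maris-Elm-Cedar: 10+23+18+16+25+29 = 121
Cedar-Sutton-Dale-Knoll-Elm-Maris-Cedar: 10+23+18+28+25+18 = 122
Cedar-Sutton-Dale-Maris-Knoll-Elm-Cedar: 10+23+20+16+28+29 = 126
Cedar-Sutton-Dale-Maris-Elm-Knoll-Cedar: 10+23+20+25+28+5 = 111
Cedar-Sutton-Dale-Elm-Knoll-Maris-Cedar: 10+23+35+28+16+18 = 130
Cedar-Sutton-Dale-Elm-Maris-Knoll-Cedar: 10+23+35+25+16+5 = 114
Cedar-Sutton-Maris-Knoll-Dale-Elm-Cedar: 10+9+16+18+35+29 = 117
Cedar-Sutton-Maris-Knoll-Elm-Dale-Cedar: 10+9+16+28+35+13 = 111
… (46 more)
Cedar-Knoll-Sutton-Elm-Maris-Dale-Cedar: 5+7+21+25+20+13 = 91  ← best
The minimum is 91.
One optimal route: Cedar → Knoll → Sutton → Elm → Maris → Dale → Cedar (or its reverse).

Minimum total distance: 91 blocks.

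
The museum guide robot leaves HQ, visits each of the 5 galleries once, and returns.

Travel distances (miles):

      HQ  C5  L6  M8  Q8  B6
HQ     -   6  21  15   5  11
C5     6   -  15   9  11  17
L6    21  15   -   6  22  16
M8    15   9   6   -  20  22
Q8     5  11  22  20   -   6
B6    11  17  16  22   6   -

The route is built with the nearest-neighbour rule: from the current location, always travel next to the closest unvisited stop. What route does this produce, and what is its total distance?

Nearest-neighbour total = 48 miles; route HQ → Q8 → B6 → L6 → M8 → C5 → HQ.

HQ → [Q8:5 / C5:6 / B6:11 / M8:15 / L6:21] → Q8 (5)
Q8 → [B6:6 / C5:11 / M8:20 / L6:22] → B6 (6)
B6 → [L6:16 / C5:17 / M8:22] → L6 (16)
L6 → [M8:6 / C5:15] → M8 (6)
M8 → [C5:9] → C5 (9)
Return C5→HQ: 6.
Total = 5 + 6 + 16 + 6 + 9 + 6 = 48.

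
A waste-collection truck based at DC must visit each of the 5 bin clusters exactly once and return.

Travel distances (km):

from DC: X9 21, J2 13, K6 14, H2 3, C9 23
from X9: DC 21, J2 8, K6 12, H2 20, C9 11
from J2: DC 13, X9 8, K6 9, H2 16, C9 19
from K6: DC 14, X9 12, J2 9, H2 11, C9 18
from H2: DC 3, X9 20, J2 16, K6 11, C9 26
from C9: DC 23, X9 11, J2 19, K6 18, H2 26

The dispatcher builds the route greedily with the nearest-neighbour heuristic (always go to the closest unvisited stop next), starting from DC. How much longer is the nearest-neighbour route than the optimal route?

The nearest-neighbour route is 1 km longer than optimal.

From DC: H2=3, J2=13, K6=14, X9=21, C9=23 → choose H2 (3).
From H2: K6=11, J2=16, X9=20, C9=26 → choose K6 (11).
From K6: J2=9, X9=12, C9=18 → choose J2 (9).
From J2: X9=8, C9=19 → choose X9 (8).
From X9: C9=11 → choose C9 (11).
NN route DC → H2 → K6 → J2 → X9 → C9 → DC costs 65.
Optimal: DC → J2 → X9 → C9 → K6 → H2 → DC costs 64 (by enumerating all 60 distinct tours).
Excess = 65 − 64 = 1.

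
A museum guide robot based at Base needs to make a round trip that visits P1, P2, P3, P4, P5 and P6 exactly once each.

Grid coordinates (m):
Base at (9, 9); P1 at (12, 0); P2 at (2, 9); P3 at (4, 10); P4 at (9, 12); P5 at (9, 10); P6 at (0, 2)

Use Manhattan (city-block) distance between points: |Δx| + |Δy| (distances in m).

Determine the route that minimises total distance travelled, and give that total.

Shortest round trip = 48 m.

Base→P1→P2→P3→P4→P5→P6→Base: 12+19+3+7+2+17+16 = 76
Base→P1→P2→P3→P4→P6→P5→Base: 12+19+3+7+19+17+1 = 78
Base→P1→P2→P3→P5→P4→P6→Base: 12+19+3+5+2+19+16 = 76
Base→P1→P2→P3→P5→P6→P4→Base: 12+19+3+5+17+19+3 = 78
Base→P1→P2→P3→P6→P4→P5→Base: 12+19+3+12+19+2+1 = 68
Base→P1→P2→P3→P6→P5→P4→Base: 12+19+3+12+17+2+3 = 68
Base→P1→P2→P4→P3→P5→P6→Base: 12+19+10+7+5+17+16 = 86
Base→P1→P2→P4→P3→P6→P5→Base: 12+19+10+7+12+17+1 = 78
… (352 more)
Base→P1→P6→P2→P3→P4→P5→Base: 12+14+9+3+7+2+1 = 48  ← best
The minimum is 48.
One optimal route: Base → P1 → P6 → P2 → P3 → P4 → P5 → Base (or its reverse).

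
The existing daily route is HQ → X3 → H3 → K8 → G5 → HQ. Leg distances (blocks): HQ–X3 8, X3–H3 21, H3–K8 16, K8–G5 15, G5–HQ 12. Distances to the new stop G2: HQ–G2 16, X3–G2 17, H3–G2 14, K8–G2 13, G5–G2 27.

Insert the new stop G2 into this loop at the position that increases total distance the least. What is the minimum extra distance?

Insertion cost between consecutive stops i–j is d(i,G2) + d(G2,j) − d(i,j):
  between HQ and X3: 16 + 17 − 8 = 25
  between X3 and H3: 17 + 14 − 21 = 10
  between H3 and K8: 14 + 13 − 16 = 11
  between K8 and G5: 13 + 27 − 15 = 25
  between G5 and HQ: 27 + 16 − 12 = 31
Cheapest insertion is between X3 and H3, adding 10.
New total = 72 + 10 = 82.

Minimum extra distance: 10 blocks, inserting G2 between X3 and H3.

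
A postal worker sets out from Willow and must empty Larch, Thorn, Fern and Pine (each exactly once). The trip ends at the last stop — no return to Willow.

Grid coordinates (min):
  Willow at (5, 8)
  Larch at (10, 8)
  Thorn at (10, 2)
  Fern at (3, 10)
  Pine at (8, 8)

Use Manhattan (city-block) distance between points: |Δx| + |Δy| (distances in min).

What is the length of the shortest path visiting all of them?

There are 4! = 24 possible orderings.
Willow→Larch→Thorn→Fern→Pine: 5+6+15+7 = 33
Willow→Larch→Thorn→Pine→Fern: 5+6+8+7 = 26
Willow→Larch→Fern→Thorn→Pine: 5+9+15+8 = 37
Willow→Larch→Fern→Pine→Thorn: 5+9+7+8 = 29
Willow→Larch→Pine→Thorn→Fern: 5+2+8+15 = 30
Willow→Larch→Pine→Fern→Thorn: 5+2+7+15 = 29
Willow→Thorn→Larch→Fern→Pine: 11+6+9+7 = 33
Willow→Thorn→Larch→Pine→Fern: 11+6+2+7 = 26
Willow→Thorn→Fern→Larch→Pine: 11+15+9+2 = 37
Willow→Thorn→Fern→Pine→Larch: 11+15+7+2 = 35
Willow→Thorn→Pine→Larch→Fern: 11+8+2+9 = 30
Willow→Thorn→Pine→Fern→Larch: 11+8+7+9 = 35
Willow→Fern→Larch→Thorn→Pine: 4+9+6+8 = 27
Willow→Fern→Larch→Pine→Thorn: 4+9+2+8 = 23
… (10 more)
Willow→Fern→Pine→Larch→Thorn: 4+7+2+6 = 19  ← best
The minimum is 19.
One shortest path: Willow → Fern → Pine → Larch → Thorn.

Minimum one-way distance = 19 min.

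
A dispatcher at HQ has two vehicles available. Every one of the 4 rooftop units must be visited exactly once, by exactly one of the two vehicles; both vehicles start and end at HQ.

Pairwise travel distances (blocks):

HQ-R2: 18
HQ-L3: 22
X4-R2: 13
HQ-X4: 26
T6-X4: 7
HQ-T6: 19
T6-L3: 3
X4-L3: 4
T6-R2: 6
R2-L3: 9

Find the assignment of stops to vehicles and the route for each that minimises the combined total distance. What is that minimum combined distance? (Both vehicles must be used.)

88 blocks — the smallest possible combined total.

Check every non-empty split of the stops between the two vehicles; for each half take its own optimal tour:
  {T6} + {X4, R2, L3}: 38 + 57 = 95
  {X4} + {T6, R2, L3}: 52 + 49 = 101
  {T6, X4} + {R2, L3}: 52 + 49 = 101
  {R2} + {T6, X4, L3}: 36 + 52 = 88
  {T6, R2} + {X4, L3}: 43 + 52 = 95
  {X4, R2} + {T6, L3}: 57 + 44 = 101
  … (7 splits in total)
Best: vehicle 1 HQ → R2 → HQ = 36; vehicle 2 HQ → T6 → X4 → L3 → HQ = 52; combined 88.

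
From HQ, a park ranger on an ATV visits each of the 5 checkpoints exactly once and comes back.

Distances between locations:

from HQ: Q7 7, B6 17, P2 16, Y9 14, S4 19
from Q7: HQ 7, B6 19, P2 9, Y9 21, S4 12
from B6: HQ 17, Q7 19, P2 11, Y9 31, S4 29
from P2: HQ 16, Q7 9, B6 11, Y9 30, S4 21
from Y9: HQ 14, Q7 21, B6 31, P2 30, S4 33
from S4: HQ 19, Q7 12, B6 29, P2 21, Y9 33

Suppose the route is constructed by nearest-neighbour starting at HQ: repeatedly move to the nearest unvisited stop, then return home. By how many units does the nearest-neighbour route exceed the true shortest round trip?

Excess over optimum: 7.

From HQ: Q7=7, Y9=14, P2=16, B6=17, S4=19 → choose Q7 (7).
From Q7: P2=9, S4=12, B6=19, Y9=21 → choose P2 (9).
From P2: B6=11, S4=21, Y9=30 → choose B6 (11).
From B6: S4=29, Y9=31 → choose S4 (29).
From S4: Y9=33 → choose Y9 (33).
NN route HQ → Q7 → P2 → B6 → S4 → Y9 → HQ costs 103.
Optimal: HQ → Q7 → S4 → P2 → B6 → Y9 → HQ costs 96 (by enumerating all 60 distinct tours).
Excess = 103 − 96 = 7.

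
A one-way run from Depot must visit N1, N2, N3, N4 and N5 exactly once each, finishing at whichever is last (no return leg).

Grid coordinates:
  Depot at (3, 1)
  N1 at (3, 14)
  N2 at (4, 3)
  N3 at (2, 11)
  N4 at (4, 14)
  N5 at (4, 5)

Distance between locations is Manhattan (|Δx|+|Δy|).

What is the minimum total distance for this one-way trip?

Shortest open route: 18.

There are 5! = 120 possible orderings.
Depot → N1 → N2 → N3 → N4 → N5: 13+12+10+5+9 = 49
Depot → N1 → N2 → N3 → N5 → N4: 13+12+10+8+9 = 52
Depot → N1 → N2 → N4 → N3 → N5: 13+12+11+5+8 = 49
Depot → N1 → N2 → N4 → N5 → N3: 13+12+11+9+8 = 53
Depot → N1 → N2 → N5 → N3 → N4: 13+12+2+8+5 = 40
Depot → N1 → N2 → N5 → N4 → N3: 13+12+2+9+5 = 41
Depot → N1 → N3 → N2 → N4 → N5: 13+4+10+11+9 = 47
Depot → N1 → N3 → N2 → N5 → N4: 13+4+10+2+9 = 38
Depot → N1 → N3 → N4 → N2 → N5: 13+4+5+11+2 = 35
Depot → N1 → N3 → N4 → N5 → N2: 13+4+5+9+2 = 33
Depot → N1 → N3 → N5 → N2 → N4: 13+4+8+2+11 = 38
Depot → N1 → N3 → N5 → N4 → N2: 13+4+8+9+11 = 45
Depot → N1 → N4 → N2 → N3 → N5: 13+1+11+10+8 = 43
Depot → N1 → N4 → N2 → N5 → N3: 13+1+11+2+8 = 35
… (106 more)
Depot → N2 → N5 → N3 → N1 → N4: 3+2+8+4+1 = 18  ← best
The minimum is 18.
One shortest path: Depot → N2 → N5 → N3 → N1 → N4.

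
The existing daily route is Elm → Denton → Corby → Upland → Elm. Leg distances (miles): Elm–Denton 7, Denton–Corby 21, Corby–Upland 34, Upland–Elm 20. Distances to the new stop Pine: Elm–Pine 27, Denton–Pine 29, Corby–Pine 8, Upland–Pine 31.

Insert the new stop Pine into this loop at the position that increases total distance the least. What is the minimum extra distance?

Insertion cost between consecutive stops i–j is d(i,Pine) + d(Pine,j) − d(i,j):
  between Elm and Denton: 27 + 29 − 7 = 49
  between Denton and Corby: 29 + 8 − 21 = 16
  between Corby and Upland: 8 + 31 − 34 = 5
  between Upland and Elm: 31 + 27 − 20 = 38
Cheapest insertion is between Corby and Upland, adding 5.
New total = 82 + 5 = 87.

Adding 5 miles by placing Pine on the Corby–Upland leg.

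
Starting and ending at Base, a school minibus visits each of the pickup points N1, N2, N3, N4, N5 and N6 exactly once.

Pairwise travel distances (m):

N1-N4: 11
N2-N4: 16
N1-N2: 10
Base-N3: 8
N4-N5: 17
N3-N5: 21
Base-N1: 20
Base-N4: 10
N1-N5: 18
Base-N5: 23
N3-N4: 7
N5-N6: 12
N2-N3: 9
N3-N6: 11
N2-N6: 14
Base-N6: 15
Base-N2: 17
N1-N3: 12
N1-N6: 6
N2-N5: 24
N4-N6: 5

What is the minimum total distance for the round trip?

Minimum total distance: 72 m.

There are 360 distinct closed tours to check (reversals are equivalent).
Base-N1-N2-N3-N4-N5-N6-Base: 20+10+9+7+17+12+15 = 90
Base-N1-N2-N3-N4-N6-N5-Base: 20+10+9+7+5+12+23 = 86
Base-N1-N2-N3-N5-N4-N6-Base: 20+10+9+21+17+5+15 = 97
Base-N1-N2-N3-N5-N6-N4-Base: 20+10+9+21+12+5+10 = 87
Base-N1-N2-N3-N6-N4-N5-Base: 20+10+9+11+5+17+23 = 95
Base-N1-N2-N3-N6-N5-N4-Base: 20+10+9+11+12+17+10 = 89
Base-N1-N2-N4-N3-N5-N6-Base: 20+10+16+7+21+12+15 = 101
Base-N1-N2-N4-N3-N6-N5-Base: 20+10+16+7+11+12+23 = 99
… (352 more)
Base-N3-N2-N1-N5-N6-N4-Base: 8+9+10+18+12+5+10 = 72  ← best
The minimum is 72.
One optimal route: Base → N3 → N2 → N1 → N5 → N6 → N4 → Base (or its reverse).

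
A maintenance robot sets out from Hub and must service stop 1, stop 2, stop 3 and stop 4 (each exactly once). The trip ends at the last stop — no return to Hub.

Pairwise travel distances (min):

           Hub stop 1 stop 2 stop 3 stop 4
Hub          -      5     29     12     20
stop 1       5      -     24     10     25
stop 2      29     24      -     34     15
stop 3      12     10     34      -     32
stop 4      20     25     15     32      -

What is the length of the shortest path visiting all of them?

There are 4! = 24 possible orderings.
Hub → stop 1 → stop 2 → stop 3 → stop 4: 5+24+34+32 = 95
Hub → stop 1 → stop 2 → stop 4 → stop 3: 5+24+15+32 = 76
Hub → stop 1 → stop 3 → stop 2 → stop 4: 5+10+34+15 = 64
Hub → stop 1 → stop 3 → stop 4 → stop 2: 5+10+32+15 = 62
Hub → stop 1 → stop 4 → stop 2 → stop 3: 5+25+15+34 = 79
Hub → stop 1 → stop 4 → stop 3 → stop 2: 5+25+32+34 = 96
Hub → stop 2 → stop 1 → stop 3 → stop 4: 29+24+10+32 = 95
Hub → stop 2 → stop 1 → stop 4 → stop 3: 29+24+25+32 = 110
Hub → stop 2 → stop 3 → stop 1 → stop 4: 29+34+10+25 = 98
Hub → stop 2 → stop 3 → stop 4 → stop 1: 29+34+32+25 = 120
Hub → stop 2 → stop 4 → stop 1 → stop 3: 29+15+25+10 = 79
Hub → stop 2 → stop 4 → stop 3 → stop 1: 29+15+32+10 = 86
Hub → stop 3 → stop 1 → stop 2 → stop 4: 12+10+24+15 = 61
Hub → stop 3 → stop 1 → stop 4 → stop 2: 12+10+25+15 = 62
… (10 more)
The minimum is 61.
One shortest path: Hub → stop 3 → stop 1 → stop 2 → stop 4.

Minimum one-way distance = 61 min.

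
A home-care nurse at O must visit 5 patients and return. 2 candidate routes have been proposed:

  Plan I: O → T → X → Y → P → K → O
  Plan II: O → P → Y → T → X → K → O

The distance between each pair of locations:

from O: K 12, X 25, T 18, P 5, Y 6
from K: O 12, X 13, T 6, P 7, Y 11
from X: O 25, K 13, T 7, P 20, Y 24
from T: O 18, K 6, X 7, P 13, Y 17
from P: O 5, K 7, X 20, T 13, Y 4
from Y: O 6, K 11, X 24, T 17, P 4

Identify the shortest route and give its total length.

58 — Plan II is the shortest.

Plan I: 18 + 7 + 24 + 4 + 7 + 12 = 72
Plan II: 5 + 4 + 17 + 7 + 13 + 12 = 58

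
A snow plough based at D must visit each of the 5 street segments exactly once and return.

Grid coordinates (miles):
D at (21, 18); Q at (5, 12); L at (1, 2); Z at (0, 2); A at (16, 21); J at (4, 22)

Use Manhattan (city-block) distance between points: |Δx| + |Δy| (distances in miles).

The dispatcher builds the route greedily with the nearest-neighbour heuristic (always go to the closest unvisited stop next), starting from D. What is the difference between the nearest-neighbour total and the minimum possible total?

D: A=8, J=21, Q=22, L=36, Z=37 ⇒ A
A: J=13, Q=20, L=34, Z=35 ⇒ J
J: Q=11, L=23, Z=24 ⇒ Q
Q: L=14, Z=15 ⇒ L
L: Z=1 ⇒ Z
NN route D → A → J → Q → L → Z → D costs 84.
Optimal: D → Q → L → Z → J → A → D costs 82 (by enumerating all 60 distinct tours).
Excess = 84 − 82 = 2.

2 miles longer than the optimal tour.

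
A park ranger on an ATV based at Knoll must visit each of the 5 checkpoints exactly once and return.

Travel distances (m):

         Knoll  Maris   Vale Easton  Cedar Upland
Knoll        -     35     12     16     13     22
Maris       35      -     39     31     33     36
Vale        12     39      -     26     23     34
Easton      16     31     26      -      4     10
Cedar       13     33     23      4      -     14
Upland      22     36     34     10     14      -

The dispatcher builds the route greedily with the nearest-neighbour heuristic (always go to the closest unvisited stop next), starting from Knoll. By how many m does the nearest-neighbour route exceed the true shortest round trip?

Excess over optimum: 6 m.

From Knoll: Vale=12, Cedar=13, Easton=16, Upland=22, Maris=35 → choose Vale (12).
From Vale: Cedar=23, Easton=26, Upland=34, Maris=39 → choose Cedar (23).
From Cedar: Easton=4, Upland=14, Maris=33 → choose Easton (4).
From Easton: Upland=10, Maris=31 → choose Upland (10).
From Upland: Maris=36 → choose Maris (36).
NN route Knoll → Vale → Cedar → Easton → Upland → Maris → Knoll costs 120.
Optimal: Knoll → Vale → Maris → Upland → Easton → Cedar → Knoll costs 114 (by enumerating all 60 distinct tours).
Excess = 120 − 114 = 6.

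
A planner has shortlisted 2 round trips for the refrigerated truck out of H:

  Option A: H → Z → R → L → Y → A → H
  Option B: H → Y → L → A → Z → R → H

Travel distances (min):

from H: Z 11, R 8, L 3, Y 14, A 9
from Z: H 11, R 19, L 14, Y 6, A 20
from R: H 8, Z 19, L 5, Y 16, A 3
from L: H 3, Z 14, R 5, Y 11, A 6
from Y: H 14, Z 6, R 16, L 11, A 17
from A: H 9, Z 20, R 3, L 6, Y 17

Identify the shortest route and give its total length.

Shortest is Option A, total 72 min.

Option A: 11 + 19 + 5 + 11 + 17 + 9 = 72
Option B: 14 + 11 + 6 + 20 + 19 + 8 = 78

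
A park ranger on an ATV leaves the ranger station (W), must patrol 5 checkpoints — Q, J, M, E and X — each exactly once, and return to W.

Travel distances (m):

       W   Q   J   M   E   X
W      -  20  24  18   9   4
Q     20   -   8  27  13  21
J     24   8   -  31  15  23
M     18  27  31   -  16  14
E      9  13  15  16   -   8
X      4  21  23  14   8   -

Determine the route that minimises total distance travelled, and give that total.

With 5 stops there are 5!/2 = 60 distinct round trips (a route and its reverse cost the same).
W→Q→J→M→E→X→W: 20+8+31+16+8+4 = 87
W→Q→J→M→X→E→W: 20+8+31+14+8+9 = 90
W→Q→J→E→M→X→W: 20+8+15+16+14+4 = 77
W→Q→J→E→X→M→W: 20+8+15+8+14+18 = 83
W→Q→J→X→M→E→W: 20+8+23+14+16+9 = 90
W→Q→J→X→E→M→W: 20+8+23+8+16+18 = 93
W→Q→M→J→E→X→W: 20+27+31+15+8+4 = 105
W→Q→M→J→X→E→W: 20+27+31+23+8+9 = 118
W→Q→M→E→J→X→W: 20+27+16+15+23+4 = 105
W→Q→M→E→X→J→W: 20+27+16+8+23+24 = 118
W→Q→M→X→J→E→W: 20+27+14+23+15+9 = 108
W→Q→M→X→E→J→W: 20+27+14+8+15+24 = 108
W→Q→E→J→M→X→W: 20+13+15+31+14+4 = 97
W→Q→E→J→X→M→W: 20+13+15+23+14+18 = 103
… (46 more)
The minimum is 77.
One optimal route: W → Q → J → E → M → X → W (or its reverse).

Minimum total distance: 77 m.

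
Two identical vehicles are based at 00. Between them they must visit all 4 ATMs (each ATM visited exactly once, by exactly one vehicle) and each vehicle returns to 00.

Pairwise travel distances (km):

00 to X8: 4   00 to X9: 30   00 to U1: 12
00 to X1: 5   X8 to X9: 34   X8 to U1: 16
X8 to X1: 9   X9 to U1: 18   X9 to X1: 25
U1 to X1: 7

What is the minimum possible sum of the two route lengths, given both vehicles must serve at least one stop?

Minimum combined distance: 68 km.

There are 2^3 − 1 = 7 ways to divide the 4 stops into two non-empty groups. For each, the best each vehicle can do is its own shortest tour through its group:
  {X8} + {X9, U1, X1}: 8 + 60 = 68
  {X9} + {X8, U1, X1}: 60 + 32 = 92
  {X8, X9} + {U1, X1}: 68 + 24 = 92
  {U1} + {X8, X9, X1}: 24 + 68 = 92
  {X8, U1} + {X9, X1}: 32 + 60 = 92
  {X9, U1} + {X8, X1}: 60 + 18 = 78
  … (7 splits in total)
Best: vehicle 1 00 → X8 → 00 = 8; vehicle 2 00 → X9 → U1 → X1 → 00 = 60; combined 68.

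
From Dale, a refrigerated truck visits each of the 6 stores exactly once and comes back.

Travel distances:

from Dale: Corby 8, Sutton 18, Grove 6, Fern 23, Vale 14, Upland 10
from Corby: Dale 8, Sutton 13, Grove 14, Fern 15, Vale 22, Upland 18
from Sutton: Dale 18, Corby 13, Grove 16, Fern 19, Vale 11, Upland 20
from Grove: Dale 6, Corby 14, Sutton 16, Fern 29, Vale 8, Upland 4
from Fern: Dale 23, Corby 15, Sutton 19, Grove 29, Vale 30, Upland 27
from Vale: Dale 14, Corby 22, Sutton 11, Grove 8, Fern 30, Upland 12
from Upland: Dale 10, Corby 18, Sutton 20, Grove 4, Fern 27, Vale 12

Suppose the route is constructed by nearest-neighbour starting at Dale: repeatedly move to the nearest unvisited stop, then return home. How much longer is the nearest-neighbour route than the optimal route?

Dale: Grove=6, Corby=8, Upland=10, Vale=14, Sutton=18, Fern=23 ⇒ Grove
Grove: Upland=4, Vale=8, Corby=14, Sutton=16, Fern=29 ⇒ Upland
Upland: Vale=12, Corby=18, Sutton=20, Fern=27 ⇒ Vale
Vale: Sutton=11, Corby=22, Fern=30 ⇒ Sutton
Sutton: Corby=13, Fern=19 ⇒ Corby
Corby: Fern=15 ⇒ Fern
NN route Dale → Grove → Upland → Vale → Sutton → Corby → Fern → Dale costs 84.
Optimal: Dale → Corby → Fern → Sutton → Vale → Grove → Upland → Dale costs 75 (by enumerating all 360 distinct tours).
Excess = 84 − 75 = 9.

Excess over optimum: 9.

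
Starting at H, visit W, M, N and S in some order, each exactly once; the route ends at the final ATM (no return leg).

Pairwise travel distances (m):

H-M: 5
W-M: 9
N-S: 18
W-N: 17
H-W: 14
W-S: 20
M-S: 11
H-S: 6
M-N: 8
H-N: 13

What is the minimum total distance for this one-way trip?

There are 4! = 24 possible orderings.
H → W → M → N → S: 14+9+8+18 = 49
H → W → M → S → N: 14+9+11+18 = 52
H → W → N → M → S: 14+17+8+11 = 50
H → W → N → S → M: 14+17+18+11 = 60
H → W → S → M → N: 14+20+11+8 = 53
H → W → S → N → M: 14+20+18+8 = 60
H → M → W → N → S: 5+9+17+18 = 49
H → M → W → S → N: 5+9+20+18 = 52
H → M → N → W → S: 5+8+17+20 = 50
H → M → N → S → W: 5+8+18+20 = 51
H → M → S → W → N: 5+11+20+17 = 53
H → M → S → N → W: 5+11+18+17 = 51
H → N → W → M → S: 13+17+9+11 = 50
H → N → W → S → M: 13+17+20+11 = 61
… (10 more)
H → S → N → M → W: 6+18+8+9 = 41  ← best
The minimum is 41.
One shortest path: H → S → N → M → W.

Minimum one-way distance = 41 m.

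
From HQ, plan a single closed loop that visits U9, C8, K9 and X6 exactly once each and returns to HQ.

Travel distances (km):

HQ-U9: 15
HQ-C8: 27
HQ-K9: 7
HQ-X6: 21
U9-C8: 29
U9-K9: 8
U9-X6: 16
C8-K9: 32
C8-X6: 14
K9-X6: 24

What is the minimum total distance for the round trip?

Minimum total distance: 72 km.

With 4 stops there are 4!/2 = 12 distinct round trips (a route and its reverse cost the same).
HQ - U9 - C8 - K9 - X6 - HQ: 15+29+32+24+21 = 121
HQ - U9 - C8 - X6 - K9 - HQ: 15+29+14+24+7 = 89
HQ - U9 - K9 - C8 - X6 - HQ: 15+8+32+14+21 = 90
HQ - U9 - K9 - X6 - C8 - HQ: 15+8+24+14+27 = 88
HQ - U9 - X6 - C8 - K9 - HQ: 15+16+14+32+7 = 84
HQ - U9 - X6 - K9 - C8 - HQ: 15+16+24+32+27 = 114
HQ - C8 - U9 - K9 - X6 - HQ: 27+29+8+24+21 = 109
HQ - C8 - U9 - X6 - K9 - HQ: 27+29+16+24+7 = 103
HQ - C8 - K9 - U9 - X6 - HQ: 27+32+8+16+21 = 104
HQ - C8 - X6 - U9 - K9 - HQ: 27+14+16+8+7 = 72
HQ - K9 - U9 - C8 - X6 - HQ: 7+8+29+14+21 = 79
HQ - K9 - C8 - U9 - X6 - HQ: 7+32+29+16+21 = 105
The minimum is 72.
One optimal route: HQ → C8 → X6 → U9 → K9 → HQ (or its reverse).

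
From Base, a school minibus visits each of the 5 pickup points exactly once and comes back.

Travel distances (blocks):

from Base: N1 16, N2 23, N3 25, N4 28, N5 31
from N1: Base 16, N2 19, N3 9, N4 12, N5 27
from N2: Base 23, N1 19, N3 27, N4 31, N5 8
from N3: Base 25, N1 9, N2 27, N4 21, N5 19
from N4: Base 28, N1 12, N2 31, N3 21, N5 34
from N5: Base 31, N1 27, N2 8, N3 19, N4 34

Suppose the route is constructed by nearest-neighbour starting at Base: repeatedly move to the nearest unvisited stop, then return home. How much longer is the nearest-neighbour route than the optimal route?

Excess over optimum: 12 blocks.

Base: N1=16, N2=23, N3=25, N4=28, N5=31 ⇒ N1
N1: N3=9, N4=12, N2=19, N5=27 ⇒ N3
N3: N5=19, N4=21, N2=27 ⇒ N5
N5: N2=8, N4=34 ⇒ N2
N2: N4=31 ⇒ N4
NN route Base → N1 → N3 → N5 → N2 → N4 → Base costs 111.
Optimal: Base → N1 → N4 → N3 → N5 → N2 → Base costs 99 (by enumerating all 60 distinct tours).
Excess = 111 − 99 = 12.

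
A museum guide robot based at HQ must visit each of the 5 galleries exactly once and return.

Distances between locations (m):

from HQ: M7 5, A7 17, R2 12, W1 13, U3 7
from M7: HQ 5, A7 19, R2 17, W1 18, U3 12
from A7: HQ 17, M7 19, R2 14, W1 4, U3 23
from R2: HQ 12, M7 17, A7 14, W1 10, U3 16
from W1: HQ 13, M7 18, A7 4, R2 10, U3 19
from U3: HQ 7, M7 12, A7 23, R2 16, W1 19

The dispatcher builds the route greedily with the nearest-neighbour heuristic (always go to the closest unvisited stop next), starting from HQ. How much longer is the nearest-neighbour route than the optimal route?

3 m longer than the optimal tour.

HQ: M7=5, U3=7, R2=12, W1=13, A7=17 ⇒ M7
M7: U3=12, R2=17, W1=18, A7=19 ⇒ U3
U3: R2=16, W1=19, A7=23 ⇒ R2
R2: W1=10, A7=14 ⇒ W1
W1: A7=4 ⇒ A7
NN route HQ → M7 → U3 → R2 → W1 → A7 → HQ costs 64.
Optimal: HQ → M7 → A7 → W1 → R2 → U3 → HQ costs 61 (by enumerating all 60 distinct tours).
Excess = 64 − 61 = 3.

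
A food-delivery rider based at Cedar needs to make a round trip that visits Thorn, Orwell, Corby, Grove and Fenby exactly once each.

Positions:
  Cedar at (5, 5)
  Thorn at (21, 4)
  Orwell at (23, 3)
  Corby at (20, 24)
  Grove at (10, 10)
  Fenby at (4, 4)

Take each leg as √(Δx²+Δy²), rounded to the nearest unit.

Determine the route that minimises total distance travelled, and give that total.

Minimum total distance: 65.

There are 60 distinct closed tours to check (reversals are equivalent).
Cedar-Thorn-Orwell-Corby-Grove-Fenby-Cedar: 16+2+21+17+8+1 = 65
Cedar-Thorn-Orwell-Corby-Fenby-Grove-Cedar: 16+2+21+26+8+7 = 80
Cedar-Thorn-Orwell-Grove-Corby-Fenby-Cedar: 16+2+15+17+26+1 = 77
Cedar-Thorn-Orwell-Grove-Fenby-Corby-Cedar: 16+2+15+8+26+24 = 91
Cedar-Thorn-Orwell-Fenby-Corby-Grove-Cedar: 16+2+19+26+17+7 = 87
Cedar-Thorn-Orwell-Fenby-Grove-Corby-Cedar: 16+2+19+8+17+24 = 86
Cedar-Thorn-Corby-Orwell-Grove-Fenby-Cedar: 16+20+21+15+8+1 = 81
Cedar-Thorn-Corby-Orwell-Fenby-Grove-Cedar: 16+20+21+19+8+7 = 91
Cedar-Thorn-Corby-Grove-Orwell-Fenby-Cedar: 16+20+17+15+19+1 = 88
Cedar-Thorn-Corby-Grove-Fenby-Orwell-Cedar: 16+20+17+8+19+18 = 98
Cedar-Thorn-Corby-Fenby-Orwell-Grove-Cedar: 16+20+26+19+15+7 = 103
Cedar-Thorn-Corby-Fenby-Grove-Orwell-Cedar: 16+20+26+8+15+18 = 103
Cedar-Thorn-Grove-Orwell-Corby-Fenby-Cedar: 16+13+15+21+26+1 = 92
Cedar-Thorn-Grove-Orwell-Fenby-Corby-Cedar: 16+13+15+19+26+24 = 113
… (46 more)
The minimum is 65.
One optimal route: Cedar → Thorn → Orwell → Corby → Grove → Fenby → Cedar (or its reverse).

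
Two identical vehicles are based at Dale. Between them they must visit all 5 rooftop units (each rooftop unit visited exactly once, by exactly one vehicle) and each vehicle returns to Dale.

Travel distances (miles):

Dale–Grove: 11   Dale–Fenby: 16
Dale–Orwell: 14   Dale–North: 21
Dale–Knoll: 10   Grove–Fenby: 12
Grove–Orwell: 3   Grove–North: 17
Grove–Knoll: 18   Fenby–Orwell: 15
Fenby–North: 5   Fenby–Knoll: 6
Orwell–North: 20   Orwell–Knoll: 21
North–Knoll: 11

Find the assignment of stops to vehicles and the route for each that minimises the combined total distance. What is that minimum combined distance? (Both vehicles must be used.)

Try each way of splitting the stops between the two vehicles (each non-empty) and, for each split, find the best tour for each vehicle:
  {Grove} + {Fenby, Orwell, North, Knoll}: 22 + 55 = 77
  {Fenby} + {Grove, Orwell, North, Knoll}: 32 + 55 = 87
  {Grove, Fenby} + {Orwell, North, Knoll}: 39 + 55 = 94
  {Orwell} + {Grove, Fenby, North, Knoll}: 28 + 49 = 77
  {Grove, Orwell} + {Fenby, North, Knoll}: 28 + 42 = 70
  {Fenby, Orwell} + {Grove, North, Knoll}: 45 + 49 = 94
  … (15 splits in total)
Best: vehicle 1 Dale → Grove → Orwell → Dale = 28; vehicle 2 Dale → Fenby → North → Knoll → Dale = 42; combined 70.

70 miles — the smallest possible combined total.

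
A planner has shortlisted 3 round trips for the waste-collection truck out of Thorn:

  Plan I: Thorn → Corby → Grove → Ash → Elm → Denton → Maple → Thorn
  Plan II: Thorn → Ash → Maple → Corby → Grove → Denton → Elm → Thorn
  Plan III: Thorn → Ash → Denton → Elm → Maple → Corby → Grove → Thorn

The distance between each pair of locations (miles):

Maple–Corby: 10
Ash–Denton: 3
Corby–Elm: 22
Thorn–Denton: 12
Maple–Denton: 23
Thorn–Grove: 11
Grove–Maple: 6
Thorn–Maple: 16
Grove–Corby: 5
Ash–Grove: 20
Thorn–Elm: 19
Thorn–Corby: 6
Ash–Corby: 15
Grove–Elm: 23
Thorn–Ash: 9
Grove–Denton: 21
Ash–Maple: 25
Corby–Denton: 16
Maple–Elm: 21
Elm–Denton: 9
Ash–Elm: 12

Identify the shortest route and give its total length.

Plan I: 6 + 5 + 20 + 12 + 9 + 23 + 16 = 91
Plan II: 9 + 25 + 10 + 5 + 21 + 9 + 19 = 98
Plan III: 9 + 3 + 9 + 21 + 10 + 5 + 11 = 68

68 miles — Plan III is the shortest.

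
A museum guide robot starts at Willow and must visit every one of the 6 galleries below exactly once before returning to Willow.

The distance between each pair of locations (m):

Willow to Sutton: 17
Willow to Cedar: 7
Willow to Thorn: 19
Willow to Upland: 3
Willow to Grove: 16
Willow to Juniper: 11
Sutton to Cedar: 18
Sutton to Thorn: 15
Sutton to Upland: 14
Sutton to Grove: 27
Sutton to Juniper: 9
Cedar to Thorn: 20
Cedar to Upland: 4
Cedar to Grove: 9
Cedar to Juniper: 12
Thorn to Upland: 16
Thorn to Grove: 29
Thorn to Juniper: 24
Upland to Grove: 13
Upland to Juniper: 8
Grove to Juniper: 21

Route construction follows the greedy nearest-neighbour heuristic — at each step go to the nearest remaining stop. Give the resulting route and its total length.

Nearest-neighbour total = 80 m; route Willow → Upland → Cedar → Grove → Juniper → Sutton → Thorn → Willow.

From Willow: distances to unvisited — Upland=3, Cedar=7, Juniper=11, Grove=16, Sutton=17, Thorn=19. Nearest is Upland (3).
From Upland: distances to unvisited — Cedar=4, Juniper=8, Grove=13, Sutton=14, Thorn=16. Nearest is Cedar (4).
From Cedar: distances to unvisited — Grove=9, Juniper=12, Sutton=18, Thorn=20. Nearest is Grove (9).
From Grove: distances to unvisited — Juniper=21, Sutton=27, Thorn=29. Nearest is Juniper (21).
From Juniper: distances to unvisited — Sutton=9, Thorn=24. Nearest is Sutton (9).
From Sutton: distances to unvisited — Thorn=15. Nearest is Thorn (15).
Return Thorn→Willow: 19.
Total = 3 + 4 + 9 + 21 + 9 + 15 + 19 = 80.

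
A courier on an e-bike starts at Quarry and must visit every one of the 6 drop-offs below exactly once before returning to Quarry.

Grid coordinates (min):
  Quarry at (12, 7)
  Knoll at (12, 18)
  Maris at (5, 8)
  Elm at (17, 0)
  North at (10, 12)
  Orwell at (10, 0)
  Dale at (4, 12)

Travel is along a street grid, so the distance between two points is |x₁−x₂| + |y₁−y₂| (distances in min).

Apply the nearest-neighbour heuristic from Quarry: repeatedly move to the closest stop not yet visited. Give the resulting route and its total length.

From Quarry: distances to unvisited — North=7, Maris=8, Orwell=9, Knoll=11, Elm=12, Dale=13. Nearest is North (7).
From North: distances to unvisited — Dale=6, Knoll=8, Maris=9, Orwell=12, Elm=19. Nearest is Dale (6).
From Dale: distances to unvisited — Maris=5, Knoll=14, Orwell=18, Elm=25. Nearest is Maris (5).
From Maris: distances to unvisited — Orwell=13, Knoll=17, Elm=20. Nearest is Orwell (13).
From Orwell: distances to unvisited — Elm=7, Knoll=20. Nearest is Elm (7).
From Elm: distances to unvisited — Knoll=23. Nearest is Knoll (23).
Return Knoll→Quarry: 11.
Total = 7 + 6 + 5 + 13 + 7 + 23 + 11 = 72.

Nearest-neighbour total = 72 min; route Quarry → North → Dale → Maris → Orwell → Elm → Knoll → Quarry.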